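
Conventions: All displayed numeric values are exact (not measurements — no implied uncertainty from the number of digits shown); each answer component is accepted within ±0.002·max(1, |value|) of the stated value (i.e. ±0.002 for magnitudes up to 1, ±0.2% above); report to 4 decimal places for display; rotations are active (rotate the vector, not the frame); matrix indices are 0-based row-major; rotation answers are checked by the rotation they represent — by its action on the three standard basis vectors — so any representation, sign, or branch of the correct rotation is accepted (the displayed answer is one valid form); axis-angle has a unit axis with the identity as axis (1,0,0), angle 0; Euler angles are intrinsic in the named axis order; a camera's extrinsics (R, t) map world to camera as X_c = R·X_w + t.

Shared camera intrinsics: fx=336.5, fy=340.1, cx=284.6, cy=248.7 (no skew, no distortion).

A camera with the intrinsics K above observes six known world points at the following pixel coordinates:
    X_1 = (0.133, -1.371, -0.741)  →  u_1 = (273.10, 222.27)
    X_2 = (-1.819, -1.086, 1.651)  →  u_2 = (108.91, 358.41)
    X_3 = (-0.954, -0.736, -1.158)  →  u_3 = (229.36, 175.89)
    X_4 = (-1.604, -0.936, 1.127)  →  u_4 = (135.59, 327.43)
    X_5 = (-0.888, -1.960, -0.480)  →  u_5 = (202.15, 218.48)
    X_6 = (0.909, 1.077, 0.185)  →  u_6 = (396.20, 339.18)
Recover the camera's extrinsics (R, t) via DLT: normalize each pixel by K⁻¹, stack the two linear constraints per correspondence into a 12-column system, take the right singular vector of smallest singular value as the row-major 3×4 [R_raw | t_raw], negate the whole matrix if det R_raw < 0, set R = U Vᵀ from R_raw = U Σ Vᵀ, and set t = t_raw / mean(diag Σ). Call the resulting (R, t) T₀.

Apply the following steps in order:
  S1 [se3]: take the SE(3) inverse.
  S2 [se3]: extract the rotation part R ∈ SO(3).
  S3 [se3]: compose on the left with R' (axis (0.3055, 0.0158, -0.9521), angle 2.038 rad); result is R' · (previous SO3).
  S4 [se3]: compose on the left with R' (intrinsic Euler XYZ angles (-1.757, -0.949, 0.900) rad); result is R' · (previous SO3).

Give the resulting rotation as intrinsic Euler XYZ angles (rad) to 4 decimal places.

rotation (euler_xyz) = (0.5764, -0.0260, 0.5245)

source (pnp_recover): camera pose = R=[0.8628 0.4279 -0.2693; 0.2193 0.1632 0.9619; 0.4555 -0.8890 0.0469], t=(0.0801, 0.4701, 4.3801)
after S1 (invert_se3): R=[0.8628 0.2193 0.4555; 0.4279 0.1632 -0.8890; -0.2693 0.9619 0.0469], t=(-2.1675, 3.7828, -0.6361)
after S2 (rot_of_se3): [0.8628 0.2193 0.4555; 0.4279 0.1632 -0.8890; -0.2693 0.9619 0.0469]
after S3 (compose_so3): [0.2047 -0.3215 -0.9245; -0.8406 -0.5417 0.0023; -0.5015 0.7767 -0.3811]
after S4 (compose_so3): [0.8653 -0.5006 -0.0260; 0.4076 0.7328 -0.5448; 0.2918 0.4608 0.8381]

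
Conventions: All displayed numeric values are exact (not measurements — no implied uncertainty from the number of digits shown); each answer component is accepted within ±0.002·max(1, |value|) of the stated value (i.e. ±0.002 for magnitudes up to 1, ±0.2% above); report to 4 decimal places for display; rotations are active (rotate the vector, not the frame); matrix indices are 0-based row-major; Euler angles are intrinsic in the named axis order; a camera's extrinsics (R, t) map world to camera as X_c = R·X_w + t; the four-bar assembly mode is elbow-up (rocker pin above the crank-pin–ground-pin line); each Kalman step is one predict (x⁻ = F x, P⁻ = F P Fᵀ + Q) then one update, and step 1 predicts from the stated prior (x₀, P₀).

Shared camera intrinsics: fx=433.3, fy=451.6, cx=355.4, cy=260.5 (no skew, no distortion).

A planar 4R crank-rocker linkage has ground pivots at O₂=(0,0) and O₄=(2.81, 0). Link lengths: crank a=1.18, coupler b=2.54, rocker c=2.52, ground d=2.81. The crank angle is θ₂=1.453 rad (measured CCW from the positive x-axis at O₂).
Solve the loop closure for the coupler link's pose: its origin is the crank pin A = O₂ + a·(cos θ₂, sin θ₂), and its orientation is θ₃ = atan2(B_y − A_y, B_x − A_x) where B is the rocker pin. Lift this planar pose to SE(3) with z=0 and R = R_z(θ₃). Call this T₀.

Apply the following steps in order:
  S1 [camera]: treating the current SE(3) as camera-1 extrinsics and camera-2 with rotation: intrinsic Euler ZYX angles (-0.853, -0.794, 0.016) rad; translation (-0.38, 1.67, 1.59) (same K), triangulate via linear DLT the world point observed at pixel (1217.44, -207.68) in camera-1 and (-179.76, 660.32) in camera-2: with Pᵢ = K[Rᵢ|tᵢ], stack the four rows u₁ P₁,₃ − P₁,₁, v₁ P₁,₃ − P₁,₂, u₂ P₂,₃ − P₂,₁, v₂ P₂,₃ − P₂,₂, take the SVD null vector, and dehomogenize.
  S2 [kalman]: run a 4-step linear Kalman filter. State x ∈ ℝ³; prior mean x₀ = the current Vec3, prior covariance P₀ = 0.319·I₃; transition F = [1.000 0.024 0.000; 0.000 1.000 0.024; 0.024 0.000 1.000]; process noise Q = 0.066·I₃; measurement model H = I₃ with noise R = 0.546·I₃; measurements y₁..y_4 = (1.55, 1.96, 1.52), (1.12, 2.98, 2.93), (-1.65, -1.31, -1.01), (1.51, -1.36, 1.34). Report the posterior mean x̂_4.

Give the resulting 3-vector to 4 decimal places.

result = (0.3895, -0.1547, 0.8949)

source (fourbar_fk): coupler pose = R=[0.8590 -0.5119 0.0000; 0.5119 0.8590 0.0000; 0.0000 0.0000 1.0000], t=(0.1387, 1.1718, 0.0000)
after S1 (triangulate): (-0.5097, -1.2747, 0.1776)
after S2 (kf_track): (0.3895, -0.1547, 0.8949)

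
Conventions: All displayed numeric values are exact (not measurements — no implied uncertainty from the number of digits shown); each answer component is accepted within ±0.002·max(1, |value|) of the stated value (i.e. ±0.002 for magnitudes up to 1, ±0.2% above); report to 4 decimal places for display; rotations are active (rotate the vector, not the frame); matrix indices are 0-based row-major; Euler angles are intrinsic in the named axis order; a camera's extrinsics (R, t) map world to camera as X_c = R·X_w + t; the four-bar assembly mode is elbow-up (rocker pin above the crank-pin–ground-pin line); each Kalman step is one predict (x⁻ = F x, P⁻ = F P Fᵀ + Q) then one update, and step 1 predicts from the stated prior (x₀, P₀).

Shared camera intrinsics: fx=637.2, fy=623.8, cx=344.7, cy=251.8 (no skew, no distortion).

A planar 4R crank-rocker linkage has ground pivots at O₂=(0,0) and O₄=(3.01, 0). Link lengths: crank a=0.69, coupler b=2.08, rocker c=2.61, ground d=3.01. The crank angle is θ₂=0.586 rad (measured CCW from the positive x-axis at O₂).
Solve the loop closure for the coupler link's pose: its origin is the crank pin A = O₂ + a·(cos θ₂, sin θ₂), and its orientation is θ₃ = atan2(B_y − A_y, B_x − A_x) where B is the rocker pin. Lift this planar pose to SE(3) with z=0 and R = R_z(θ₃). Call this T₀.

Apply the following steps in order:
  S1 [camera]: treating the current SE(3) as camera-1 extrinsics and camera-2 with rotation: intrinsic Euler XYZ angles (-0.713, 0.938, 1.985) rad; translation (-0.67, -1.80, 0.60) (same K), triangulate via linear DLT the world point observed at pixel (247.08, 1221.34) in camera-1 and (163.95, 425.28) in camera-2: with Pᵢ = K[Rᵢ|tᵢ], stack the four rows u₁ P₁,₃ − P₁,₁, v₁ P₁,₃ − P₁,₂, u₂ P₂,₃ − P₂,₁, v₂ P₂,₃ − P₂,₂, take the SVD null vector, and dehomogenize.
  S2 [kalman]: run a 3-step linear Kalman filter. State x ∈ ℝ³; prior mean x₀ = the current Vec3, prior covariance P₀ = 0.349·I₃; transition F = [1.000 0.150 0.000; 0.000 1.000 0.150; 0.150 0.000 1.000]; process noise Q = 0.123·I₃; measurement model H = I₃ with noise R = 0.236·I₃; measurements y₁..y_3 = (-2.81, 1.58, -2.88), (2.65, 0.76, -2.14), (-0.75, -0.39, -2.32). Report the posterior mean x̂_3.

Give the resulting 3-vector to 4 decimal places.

source (fourbar_fk): coupler pose = R=[0.4909 -0.8712 0.0000; 0.8712 0.4909 0.0000; 0.0000 0.0000 1.0000], t=(0.5749, 0.3816, 0.0000)
after S1 (triangulate): (1.6009, 1.8665, 1.7324)
after S2 (kf_track): (0.0784, 0.1392, -2.0828)

result = (0.0784, 0.1392, -2.0828)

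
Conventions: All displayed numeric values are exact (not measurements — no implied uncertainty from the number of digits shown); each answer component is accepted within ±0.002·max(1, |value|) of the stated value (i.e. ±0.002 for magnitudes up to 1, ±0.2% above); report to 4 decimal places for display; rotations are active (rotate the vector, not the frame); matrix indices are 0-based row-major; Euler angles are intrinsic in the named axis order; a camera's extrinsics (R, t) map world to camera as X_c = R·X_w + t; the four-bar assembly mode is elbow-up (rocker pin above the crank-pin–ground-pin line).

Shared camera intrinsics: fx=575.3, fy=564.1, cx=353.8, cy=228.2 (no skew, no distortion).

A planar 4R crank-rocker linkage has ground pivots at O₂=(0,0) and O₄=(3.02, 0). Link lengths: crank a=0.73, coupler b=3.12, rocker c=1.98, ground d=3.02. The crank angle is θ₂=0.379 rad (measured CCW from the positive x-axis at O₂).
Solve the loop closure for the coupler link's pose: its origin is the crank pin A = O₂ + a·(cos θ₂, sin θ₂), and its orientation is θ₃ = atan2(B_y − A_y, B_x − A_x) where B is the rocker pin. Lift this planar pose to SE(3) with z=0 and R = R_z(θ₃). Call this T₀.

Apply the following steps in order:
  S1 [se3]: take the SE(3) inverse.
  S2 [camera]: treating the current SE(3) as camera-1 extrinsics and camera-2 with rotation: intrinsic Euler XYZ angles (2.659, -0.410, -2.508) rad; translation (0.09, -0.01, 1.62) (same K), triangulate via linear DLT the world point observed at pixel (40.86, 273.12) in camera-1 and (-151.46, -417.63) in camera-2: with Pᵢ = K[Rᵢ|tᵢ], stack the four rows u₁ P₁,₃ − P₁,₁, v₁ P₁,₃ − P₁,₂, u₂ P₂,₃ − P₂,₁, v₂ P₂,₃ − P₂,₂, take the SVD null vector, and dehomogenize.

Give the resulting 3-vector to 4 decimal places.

source (fourbar_fk): coupler pose = R=[0.8406 -0.5416 0.0000; 0.5416 0.8406 0.0000; 0.0000 0.0000 1.0000], t=(0.6782, 0.2701, 0.0000)
after S1 (invert_se3): R=[0.8406 0.5416 0.0000; -0.5416 0.8406 0.0000; 0.0000 0.0000 1.0000], t=(-0.7164, 0.1403, 0.0000)
after S2 (triangulate): (-0.0029, -0.0398, 1.3611)

result = (-0.0029, -0.0398, 1.3611)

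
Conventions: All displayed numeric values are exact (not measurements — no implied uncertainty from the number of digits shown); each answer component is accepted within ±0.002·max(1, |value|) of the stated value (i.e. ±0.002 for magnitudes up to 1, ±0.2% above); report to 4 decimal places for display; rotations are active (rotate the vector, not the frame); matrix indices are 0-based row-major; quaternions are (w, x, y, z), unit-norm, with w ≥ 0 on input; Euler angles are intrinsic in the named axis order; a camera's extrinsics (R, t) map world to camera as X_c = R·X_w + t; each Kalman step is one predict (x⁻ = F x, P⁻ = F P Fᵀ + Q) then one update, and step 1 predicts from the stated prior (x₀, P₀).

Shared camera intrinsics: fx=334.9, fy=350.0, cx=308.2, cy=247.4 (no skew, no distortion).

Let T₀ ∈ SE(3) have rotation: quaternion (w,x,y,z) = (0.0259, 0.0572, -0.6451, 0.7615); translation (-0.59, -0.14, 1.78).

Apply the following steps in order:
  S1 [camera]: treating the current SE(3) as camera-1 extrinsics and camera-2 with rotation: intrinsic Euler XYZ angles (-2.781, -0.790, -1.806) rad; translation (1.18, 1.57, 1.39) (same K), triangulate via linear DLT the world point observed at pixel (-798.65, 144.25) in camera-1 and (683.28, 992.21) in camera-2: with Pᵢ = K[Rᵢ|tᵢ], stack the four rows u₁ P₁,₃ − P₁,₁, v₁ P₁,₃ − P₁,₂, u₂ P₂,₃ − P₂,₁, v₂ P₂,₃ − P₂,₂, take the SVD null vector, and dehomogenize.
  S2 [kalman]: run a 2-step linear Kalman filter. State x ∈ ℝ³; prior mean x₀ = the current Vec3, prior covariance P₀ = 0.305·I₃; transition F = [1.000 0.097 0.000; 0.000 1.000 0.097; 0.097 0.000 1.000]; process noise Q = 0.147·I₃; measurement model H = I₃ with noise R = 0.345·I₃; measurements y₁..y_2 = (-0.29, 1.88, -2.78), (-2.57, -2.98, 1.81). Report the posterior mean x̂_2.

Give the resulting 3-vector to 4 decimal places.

result = (-0.9239, -0.8043, -0.0067)

after S1 (triangulate): (1.7317, 1.2397, -0.1892)
after S2 (kf_track): (-0.9239, -0.8043, -0.0067)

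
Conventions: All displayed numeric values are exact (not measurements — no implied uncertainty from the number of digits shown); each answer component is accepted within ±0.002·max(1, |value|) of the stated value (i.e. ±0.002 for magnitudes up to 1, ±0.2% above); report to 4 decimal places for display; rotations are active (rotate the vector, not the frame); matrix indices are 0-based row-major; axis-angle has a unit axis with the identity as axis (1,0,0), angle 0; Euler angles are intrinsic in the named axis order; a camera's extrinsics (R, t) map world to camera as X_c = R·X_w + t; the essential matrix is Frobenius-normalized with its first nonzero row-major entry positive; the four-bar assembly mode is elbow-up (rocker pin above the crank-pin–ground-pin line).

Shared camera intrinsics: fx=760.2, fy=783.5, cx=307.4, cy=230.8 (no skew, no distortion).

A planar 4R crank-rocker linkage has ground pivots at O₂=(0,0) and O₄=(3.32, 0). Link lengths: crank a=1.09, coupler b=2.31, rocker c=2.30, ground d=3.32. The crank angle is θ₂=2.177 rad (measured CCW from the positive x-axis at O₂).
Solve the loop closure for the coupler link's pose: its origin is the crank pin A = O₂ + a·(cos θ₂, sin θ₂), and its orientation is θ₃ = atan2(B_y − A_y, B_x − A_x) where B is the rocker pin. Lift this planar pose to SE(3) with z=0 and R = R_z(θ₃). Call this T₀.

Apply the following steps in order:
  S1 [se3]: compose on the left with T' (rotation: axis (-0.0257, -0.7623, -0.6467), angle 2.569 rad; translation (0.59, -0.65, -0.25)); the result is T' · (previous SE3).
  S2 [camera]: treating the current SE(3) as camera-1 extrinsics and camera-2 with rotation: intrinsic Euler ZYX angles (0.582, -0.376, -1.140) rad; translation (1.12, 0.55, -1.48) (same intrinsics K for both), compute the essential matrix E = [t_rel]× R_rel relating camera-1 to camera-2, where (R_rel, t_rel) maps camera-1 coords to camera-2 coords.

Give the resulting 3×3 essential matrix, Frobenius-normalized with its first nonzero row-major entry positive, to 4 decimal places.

matrix = [0.4145 -0.0153 0.1706; -0.5042 -0.0057 -0.2118; 0.0387 -0.6978 -0.1063]

source (fourbar_fk): coupler pose = R=[0.9618 -0.2736 0.0000; 0.2736 0.9618 0.0000; 0.0000 0.0000 1.0000], t=(-0.6210, 0.8958, 0.0000)
after S1 (compose_se3): R=[-0.7015 0.6014 -0.3825; -0.2397 0.3063 0.9213; 0.6712 0.7379 -0.0707], t=(1.4574, -0.2496, 0.2748)
after S2 (essential): [0.4145 -0.0153 0.1706; -0.5042 -0.0057 -0.2118; 0.0387 -0.6978 -0.1063]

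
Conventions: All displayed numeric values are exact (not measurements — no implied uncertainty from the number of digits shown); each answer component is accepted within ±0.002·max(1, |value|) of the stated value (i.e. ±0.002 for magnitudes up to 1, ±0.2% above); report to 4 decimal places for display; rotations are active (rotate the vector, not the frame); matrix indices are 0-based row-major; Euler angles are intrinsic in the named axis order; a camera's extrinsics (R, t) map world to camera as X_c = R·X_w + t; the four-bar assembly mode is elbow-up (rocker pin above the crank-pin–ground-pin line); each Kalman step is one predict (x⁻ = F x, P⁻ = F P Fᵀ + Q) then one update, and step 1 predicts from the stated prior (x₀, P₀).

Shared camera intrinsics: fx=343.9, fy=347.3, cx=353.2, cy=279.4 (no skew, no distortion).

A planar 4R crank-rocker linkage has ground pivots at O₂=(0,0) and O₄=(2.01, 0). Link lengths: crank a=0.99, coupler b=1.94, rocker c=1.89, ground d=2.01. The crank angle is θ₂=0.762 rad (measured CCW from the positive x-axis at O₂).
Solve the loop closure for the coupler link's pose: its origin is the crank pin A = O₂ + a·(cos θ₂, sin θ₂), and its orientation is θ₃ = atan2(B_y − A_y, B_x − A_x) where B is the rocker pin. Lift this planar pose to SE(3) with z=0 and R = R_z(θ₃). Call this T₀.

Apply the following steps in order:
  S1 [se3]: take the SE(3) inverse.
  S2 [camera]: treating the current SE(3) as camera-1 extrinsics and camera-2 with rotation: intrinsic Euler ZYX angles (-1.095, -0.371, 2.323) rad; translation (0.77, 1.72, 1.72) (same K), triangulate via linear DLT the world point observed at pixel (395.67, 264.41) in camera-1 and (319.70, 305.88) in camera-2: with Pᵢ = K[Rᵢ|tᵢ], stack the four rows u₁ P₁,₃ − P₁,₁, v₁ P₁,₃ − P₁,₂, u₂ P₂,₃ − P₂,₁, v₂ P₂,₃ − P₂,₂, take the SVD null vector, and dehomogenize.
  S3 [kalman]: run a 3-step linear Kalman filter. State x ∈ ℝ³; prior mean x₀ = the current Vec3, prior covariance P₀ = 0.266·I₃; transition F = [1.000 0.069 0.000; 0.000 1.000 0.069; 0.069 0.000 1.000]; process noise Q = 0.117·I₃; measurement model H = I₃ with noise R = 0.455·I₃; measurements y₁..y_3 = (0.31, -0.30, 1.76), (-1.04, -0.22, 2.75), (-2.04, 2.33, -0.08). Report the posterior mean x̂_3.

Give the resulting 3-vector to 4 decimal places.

source (fourbar_fk): coupler pose = R=[0.7891 -0.6142 0.0000; 0.6142 0.7891 0.0000; 0.0000 0.0000 1.0000], t=(0.7162, 0.6835, 0.0000)
after S1 (invert_se3): R=[0.7891 0.6142 0.0000; -0.6142 0.7891 0.0000; 0.0000 0.0000 1.0000], t=(-0.9850, -0.0994, 0.0000)
after S2 (triangulate): (0.8943, 0.7435, 1.4364)
after S3 (kf_track): (-0.8417, 1.0492, 1.2015)

result = (-0.8417, 1.0492, 1.2015)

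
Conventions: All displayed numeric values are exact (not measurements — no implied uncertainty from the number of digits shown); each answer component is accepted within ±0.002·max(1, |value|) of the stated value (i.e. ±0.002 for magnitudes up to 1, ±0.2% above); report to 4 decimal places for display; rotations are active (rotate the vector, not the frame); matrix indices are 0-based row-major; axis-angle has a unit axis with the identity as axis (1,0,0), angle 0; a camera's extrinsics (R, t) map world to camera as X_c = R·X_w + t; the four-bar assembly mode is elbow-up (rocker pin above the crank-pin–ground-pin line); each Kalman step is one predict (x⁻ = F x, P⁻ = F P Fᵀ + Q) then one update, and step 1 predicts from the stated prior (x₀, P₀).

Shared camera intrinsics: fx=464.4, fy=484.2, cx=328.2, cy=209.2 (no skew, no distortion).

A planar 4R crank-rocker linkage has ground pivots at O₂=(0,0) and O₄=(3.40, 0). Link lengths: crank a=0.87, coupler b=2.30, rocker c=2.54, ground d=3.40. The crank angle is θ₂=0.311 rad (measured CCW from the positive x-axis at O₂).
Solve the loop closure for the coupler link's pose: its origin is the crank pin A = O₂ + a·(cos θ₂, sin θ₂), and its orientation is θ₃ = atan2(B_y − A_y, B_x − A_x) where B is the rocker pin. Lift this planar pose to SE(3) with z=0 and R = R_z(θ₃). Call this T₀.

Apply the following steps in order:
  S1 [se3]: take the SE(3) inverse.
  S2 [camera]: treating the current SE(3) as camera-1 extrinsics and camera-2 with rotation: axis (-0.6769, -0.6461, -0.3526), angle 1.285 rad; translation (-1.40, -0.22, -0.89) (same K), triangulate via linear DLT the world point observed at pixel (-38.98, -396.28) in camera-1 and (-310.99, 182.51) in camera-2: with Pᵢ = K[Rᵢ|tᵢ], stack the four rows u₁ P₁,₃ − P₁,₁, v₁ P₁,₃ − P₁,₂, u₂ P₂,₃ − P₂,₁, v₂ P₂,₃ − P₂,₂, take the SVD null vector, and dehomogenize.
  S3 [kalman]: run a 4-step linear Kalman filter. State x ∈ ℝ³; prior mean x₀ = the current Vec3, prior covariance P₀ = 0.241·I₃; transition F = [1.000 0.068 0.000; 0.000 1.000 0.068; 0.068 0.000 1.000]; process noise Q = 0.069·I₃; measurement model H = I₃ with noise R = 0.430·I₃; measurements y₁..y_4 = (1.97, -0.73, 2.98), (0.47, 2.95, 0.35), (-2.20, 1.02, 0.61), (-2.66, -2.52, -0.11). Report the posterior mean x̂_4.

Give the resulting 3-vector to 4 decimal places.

result = (-0.9147, -0.4149, 0.6380)

source (fourbar_fk): coupler pose = R=[0.5531 -0.8331 0.0000; 0.8331 0.5531 0.0000; 0.0000 0.0000 1.0000], t=(0.8283, 0.2662, 0.0000)
after S1 (invert_se3): R=[0.5531 0.8331 0.0000; -0.8331 0.5531 -0.0000; 0.0000 0.0000 1.0000], t=(-0.6799, 0.5428, 0.0000)
after S2 (triangulate): (1.4920, -1.2166, 1.0981)
after S3 (kf_track): (-0.9147, -0.4149, 0.6380)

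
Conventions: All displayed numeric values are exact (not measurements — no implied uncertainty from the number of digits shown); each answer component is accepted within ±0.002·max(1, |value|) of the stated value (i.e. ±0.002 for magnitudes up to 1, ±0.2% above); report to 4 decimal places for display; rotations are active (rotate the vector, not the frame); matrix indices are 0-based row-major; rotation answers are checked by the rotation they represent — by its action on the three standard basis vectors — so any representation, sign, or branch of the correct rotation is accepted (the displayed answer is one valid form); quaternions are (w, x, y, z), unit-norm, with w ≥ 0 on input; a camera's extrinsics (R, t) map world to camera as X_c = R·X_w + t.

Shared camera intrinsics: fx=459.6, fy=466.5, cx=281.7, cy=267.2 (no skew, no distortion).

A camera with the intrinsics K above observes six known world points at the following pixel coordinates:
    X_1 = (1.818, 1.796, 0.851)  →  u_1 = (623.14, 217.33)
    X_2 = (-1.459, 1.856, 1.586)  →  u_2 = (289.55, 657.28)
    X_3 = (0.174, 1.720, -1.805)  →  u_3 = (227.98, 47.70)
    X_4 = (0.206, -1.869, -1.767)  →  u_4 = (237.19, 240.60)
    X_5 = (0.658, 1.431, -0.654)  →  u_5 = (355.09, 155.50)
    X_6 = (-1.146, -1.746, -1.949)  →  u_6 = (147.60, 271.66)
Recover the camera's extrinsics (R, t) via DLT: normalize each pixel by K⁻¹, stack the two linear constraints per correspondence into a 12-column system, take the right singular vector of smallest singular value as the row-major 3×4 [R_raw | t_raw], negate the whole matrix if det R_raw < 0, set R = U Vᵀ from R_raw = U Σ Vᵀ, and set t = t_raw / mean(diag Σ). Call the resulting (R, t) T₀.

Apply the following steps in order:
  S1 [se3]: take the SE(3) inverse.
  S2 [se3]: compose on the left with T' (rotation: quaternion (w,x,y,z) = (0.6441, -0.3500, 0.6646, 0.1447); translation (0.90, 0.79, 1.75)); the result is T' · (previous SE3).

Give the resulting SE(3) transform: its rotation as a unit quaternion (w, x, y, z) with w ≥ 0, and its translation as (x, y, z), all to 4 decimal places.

source (pnp_recover): camera pose = R=[0.8408 0.0836 0.5348; -0.4772 -0.3520 0.8052; 0.2556 -0.9323 -0.2561], t=(0.2600, 0.4699, 4.6500)
after S1 (invert_se3): R=[0.8408 -0.4772 0.2556; 0.0836 -0.3520 -0.9323; 0.5348 0.8052 -0.2561], t=(-1.1827, 4.4786, 0.6734)
after S2 (compose_se3): R=[0.4121 0.8015 0.4333; 0.1692 0.3999 -0.9008; -0.8953 0.4445 0.0292], t=(-1.5984, 4.7467, 1.6380)

rotation (quat) = (0.6785, 0.4957, 0.4895, -0.2330), translation = (-1.5984, 4.7467, 1.6380)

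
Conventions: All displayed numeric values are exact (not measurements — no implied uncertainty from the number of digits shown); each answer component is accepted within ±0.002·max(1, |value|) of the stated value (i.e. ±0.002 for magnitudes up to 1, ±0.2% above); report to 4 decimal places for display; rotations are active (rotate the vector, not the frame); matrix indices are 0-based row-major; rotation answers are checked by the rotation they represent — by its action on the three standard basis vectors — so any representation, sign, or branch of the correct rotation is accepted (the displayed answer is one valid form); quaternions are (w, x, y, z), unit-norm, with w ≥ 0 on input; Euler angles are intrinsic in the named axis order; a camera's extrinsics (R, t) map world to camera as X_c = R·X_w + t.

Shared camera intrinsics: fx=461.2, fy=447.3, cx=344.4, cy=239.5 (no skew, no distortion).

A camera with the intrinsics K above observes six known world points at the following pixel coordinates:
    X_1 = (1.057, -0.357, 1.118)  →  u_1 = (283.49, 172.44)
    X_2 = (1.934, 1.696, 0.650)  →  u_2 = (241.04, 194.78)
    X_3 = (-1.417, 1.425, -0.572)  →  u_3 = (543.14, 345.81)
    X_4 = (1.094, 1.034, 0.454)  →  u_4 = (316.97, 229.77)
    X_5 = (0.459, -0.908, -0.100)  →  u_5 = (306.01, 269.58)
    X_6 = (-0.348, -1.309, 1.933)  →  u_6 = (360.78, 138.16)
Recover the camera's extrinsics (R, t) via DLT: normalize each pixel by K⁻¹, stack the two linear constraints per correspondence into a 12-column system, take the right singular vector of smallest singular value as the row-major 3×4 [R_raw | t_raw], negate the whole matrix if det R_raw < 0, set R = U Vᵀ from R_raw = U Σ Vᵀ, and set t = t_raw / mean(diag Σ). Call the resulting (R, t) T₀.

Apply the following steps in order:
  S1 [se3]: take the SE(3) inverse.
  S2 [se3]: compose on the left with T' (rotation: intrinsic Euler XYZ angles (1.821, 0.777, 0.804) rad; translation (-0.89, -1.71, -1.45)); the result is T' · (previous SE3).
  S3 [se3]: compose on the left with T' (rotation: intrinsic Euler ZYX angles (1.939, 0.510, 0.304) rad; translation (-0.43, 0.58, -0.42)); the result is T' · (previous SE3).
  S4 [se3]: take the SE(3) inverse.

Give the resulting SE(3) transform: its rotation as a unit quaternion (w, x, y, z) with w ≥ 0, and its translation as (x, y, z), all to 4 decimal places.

source (pnp_recover): camera pose = R=[-0.9079 0.4084 0.0946; -0.0819 0.0487 -0.9955; -0.4112 -0.9115 -0.0107], t=(0.2800, 0.4000, 5.5697)
after S1 (invert_se3): R=[-0.9079 -0.0819 -0.4112; 0.4084 0.0487 -0.9115; 0.0946 -0.9955 -0.0107], t=(2.5772, 4.9429, 0.4315)
after S2 (compose_se3): R=[-0.5925 -0.7634 0.2571; -0.6014 0.6315 0.4894; -0.5360 0.1354 -0.8333], t=(-1.8506, -4.5201, 3.2872)
after S3 (compose_se3): R=[0.6933 -0.3405 -0.6352; -0.6486 -0.6790 -0.3439; -0.3142 0.6504 -0.6915], t=(4.7798, 1.7920, 2.0398)
after S4 (invert_se3): R=[0.6933 -0.6486 -0.3142; -0.3405 -0.6790 0.6504; -0.6352 -0.3439 -0.6915], t=(-1.5105, 1.5173, 5.0630)

rotation (quat) = (0.2840, -0.8752, 0.2825, 0.2712), translation = (-1.5105, 1.5173, 5.0630)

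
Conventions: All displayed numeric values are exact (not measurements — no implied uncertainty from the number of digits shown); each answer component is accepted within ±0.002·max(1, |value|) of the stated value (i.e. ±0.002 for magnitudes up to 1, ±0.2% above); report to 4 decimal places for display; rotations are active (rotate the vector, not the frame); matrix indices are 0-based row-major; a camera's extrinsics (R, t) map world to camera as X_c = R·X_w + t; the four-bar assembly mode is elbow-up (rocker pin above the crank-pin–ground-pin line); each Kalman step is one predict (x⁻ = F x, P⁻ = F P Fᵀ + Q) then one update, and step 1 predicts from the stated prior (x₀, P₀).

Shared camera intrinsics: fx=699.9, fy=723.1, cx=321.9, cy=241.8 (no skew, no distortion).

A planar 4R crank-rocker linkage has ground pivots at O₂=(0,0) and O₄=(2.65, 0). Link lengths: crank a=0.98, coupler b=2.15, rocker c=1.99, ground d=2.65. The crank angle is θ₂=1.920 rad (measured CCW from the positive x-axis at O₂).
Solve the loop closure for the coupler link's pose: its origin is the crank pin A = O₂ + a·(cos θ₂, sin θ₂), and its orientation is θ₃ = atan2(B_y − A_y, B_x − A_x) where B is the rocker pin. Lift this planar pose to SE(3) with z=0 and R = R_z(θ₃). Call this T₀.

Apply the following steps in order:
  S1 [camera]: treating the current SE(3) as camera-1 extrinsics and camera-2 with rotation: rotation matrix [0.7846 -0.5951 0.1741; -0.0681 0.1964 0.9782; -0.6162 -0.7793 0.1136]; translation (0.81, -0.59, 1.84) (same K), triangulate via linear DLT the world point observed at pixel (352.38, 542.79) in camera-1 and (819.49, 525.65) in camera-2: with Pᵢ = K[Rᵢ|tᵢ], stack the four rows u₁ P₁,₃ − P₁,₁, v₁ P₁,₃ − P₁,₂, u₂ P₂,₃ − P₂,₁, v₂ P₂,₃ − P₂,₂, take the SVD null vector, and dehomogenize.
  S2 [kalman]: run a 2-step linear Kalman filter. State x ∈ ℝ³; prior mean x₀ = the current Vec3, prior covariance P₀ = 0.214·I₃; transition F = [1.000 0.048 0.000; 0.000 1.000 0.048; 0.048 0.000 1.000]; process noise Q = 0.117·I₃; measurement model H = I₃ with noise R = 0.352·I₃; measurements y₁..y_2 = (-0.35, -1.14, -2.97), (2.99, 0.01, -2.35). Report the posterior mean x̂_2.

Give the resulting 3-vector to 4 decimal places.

source (fourbar_fk): coupler pose = R=[0.9273 -0.3742 0.0000; 0.3742 0.9273 0.0000; 0.0000 0.0000 1.0000], t=(-0.3353, 0.9209, 0.0000)
after S1 (triangulate): (0.2742, -0.3992, 1.5694)
after S2 (kf_track): (1.2732, -0.4167, -1.3725)

result = (1.2732, -0.4167, -1.3725)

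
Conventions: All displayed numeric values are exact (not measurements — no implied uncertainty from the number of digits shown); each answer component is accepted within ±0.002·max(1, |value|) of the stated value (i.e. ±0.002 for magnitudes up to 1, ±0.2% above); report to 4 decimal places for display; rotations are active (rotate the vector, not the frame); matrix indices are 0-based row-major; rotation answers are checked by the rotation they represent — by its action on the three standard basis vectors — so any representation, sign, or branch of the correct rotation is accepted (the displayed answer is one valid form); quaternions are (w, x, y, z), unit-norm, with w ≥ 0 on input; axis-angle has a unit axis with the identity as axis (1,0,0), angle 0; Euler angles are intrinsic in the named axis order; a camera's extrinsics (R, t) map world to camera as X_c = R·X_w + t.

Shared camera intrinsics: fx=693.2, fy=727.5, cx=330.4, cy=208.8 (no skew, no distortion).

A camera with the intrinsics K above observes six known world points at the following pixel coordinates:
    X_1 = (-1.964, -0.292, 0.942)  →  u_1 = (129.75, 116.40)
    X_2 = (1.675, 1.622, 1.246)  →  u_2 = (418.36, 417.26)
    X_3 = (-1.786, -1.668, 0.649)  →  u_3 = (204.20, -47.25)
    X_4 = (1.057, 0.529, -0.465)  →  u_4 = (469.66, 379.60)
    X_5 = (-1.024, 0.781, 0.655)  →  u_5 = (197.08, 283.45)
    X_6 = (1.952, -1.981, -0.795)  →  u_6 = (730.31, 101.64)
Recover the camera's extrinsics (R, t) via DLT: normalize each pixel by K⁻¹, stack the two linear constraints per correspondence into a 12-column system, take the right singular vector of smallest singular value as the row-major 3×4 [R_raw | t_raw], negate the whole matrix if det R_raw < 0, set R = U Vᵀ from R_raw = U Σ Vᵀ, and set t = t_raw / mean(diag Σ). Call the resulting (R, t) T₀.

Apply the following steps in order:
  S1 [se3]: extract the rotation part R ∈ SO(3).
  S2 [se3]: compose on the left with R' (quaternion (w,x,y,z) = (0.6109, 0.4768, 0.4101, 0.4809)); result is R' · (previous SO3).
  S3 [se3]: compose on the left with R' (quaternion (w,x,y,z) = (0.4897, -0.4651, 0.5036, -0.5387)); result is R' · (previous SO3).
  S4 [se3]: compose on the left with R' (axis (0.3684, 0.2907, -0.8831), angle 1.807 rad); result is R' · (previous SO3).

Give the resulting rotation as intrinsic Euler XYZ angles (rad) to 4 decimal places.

rotation (euler_xyz) = (0.2172, -1.2344, 2.9503)

source (pnp_recover): camera pose = R=[0.9165 -0.3495 -0.1948; 0.3077 0.9268 -0.2153; 0.2558 0.1374 0.9569], t=(0.1999, 0.3399, 5.4485)
after S1 (rot_of_se3): [0.9165 -0.3495 -0.1948; 0.3077 0.9268 -0.2153; 0.2558 0.1374 0.9569]
after S2 (compose_so3): [0.3693 -0.1205 0.9215; 0.8742 -0.2912 -0.3885; 0.3151 0.9490 -0.0022]
after S3 (compose_so3): [0.3327 0.9371 -0.1059; -0.4068 0.0413 -0.9126; -0.8508 0.3467 0.3949]
after S4 (compose_so3): [-0.3240 -0.0628 -0.9440; 0.3854 -0.9200 -0.0711; -0.8640 -0.3868 0.3223]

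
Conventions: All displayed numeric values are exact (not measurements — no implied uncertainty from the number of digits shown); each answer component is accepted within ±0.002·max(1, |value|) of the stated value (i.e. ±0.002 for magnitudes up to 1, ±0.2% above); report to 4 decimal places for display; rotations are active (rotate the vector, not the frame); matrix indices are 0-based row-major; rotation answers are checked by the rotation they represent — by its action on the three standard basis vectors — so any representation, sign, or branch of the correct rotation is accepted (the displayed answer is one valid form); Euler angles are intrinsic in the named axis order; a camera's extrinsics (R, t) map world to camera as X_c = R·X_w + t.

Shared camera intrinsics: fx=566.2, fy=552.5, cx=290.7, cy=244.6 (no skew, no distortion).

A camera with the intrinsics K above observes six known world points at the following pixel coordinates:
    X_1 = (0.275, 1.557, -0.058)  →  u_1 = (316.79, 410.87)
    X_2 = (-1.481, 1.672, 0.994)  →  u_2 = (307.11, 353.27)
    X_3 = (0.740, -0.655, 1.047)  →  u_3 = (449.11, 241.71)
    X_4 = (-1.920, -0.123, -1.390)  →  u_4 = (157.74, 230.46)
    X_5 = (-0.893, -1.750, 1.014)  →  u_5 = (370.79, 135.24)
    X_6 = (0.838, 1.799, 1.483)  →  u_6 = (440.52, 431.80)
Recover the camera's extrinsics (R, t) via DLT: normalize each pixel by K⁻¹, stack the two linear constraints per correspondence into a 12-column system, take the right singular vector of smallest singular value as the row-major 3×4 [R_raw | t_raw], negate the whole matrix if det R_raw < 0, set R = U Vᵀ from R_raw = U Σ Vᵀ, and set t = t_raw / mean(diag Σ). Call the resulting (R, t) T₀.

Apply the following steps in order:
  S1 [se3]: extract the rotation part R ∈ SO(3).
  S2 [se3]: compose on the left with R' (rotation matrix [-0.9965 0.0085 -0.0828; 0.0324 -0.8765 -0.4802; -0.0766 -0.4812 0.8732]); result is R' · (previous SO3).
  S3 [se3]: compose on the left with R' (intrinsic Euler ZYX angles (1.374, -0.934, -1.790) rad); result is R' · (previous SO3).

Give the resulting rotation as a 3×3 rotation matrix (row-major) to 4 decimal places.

source (pnp_recover): camera pose = R=[0.5245 -0.1422 0.8395; 0.2378 0.9712 0.0159; -0.8176 0.1912 0.5432], t=(0.4300, 0.4100, 6.5602)
after S1 (rot_of_se3): [0.5245 -0.1422 0.8395; 0.2378 0.9712 0.0159; -0.8176 0.1912 0.5432]
after S2 (compose_so3): [-0.4530 0.1341 -0.8814; 0.2012 -0.9477 -0.2476; -0.8685 -0.2895 0.4023]
after S3 (compose_so3): [0.8228 -0.0647 -0.5646; -0.4325 -0.7158 -0.5482; -0.3686 0.6953 -0.6170]

rotation (matrix) = ((0.8228, -0.0647, -0.5646), (-0.4325, -0.7158, -0.5482), (-0.3686, 0.6953, -0.6170))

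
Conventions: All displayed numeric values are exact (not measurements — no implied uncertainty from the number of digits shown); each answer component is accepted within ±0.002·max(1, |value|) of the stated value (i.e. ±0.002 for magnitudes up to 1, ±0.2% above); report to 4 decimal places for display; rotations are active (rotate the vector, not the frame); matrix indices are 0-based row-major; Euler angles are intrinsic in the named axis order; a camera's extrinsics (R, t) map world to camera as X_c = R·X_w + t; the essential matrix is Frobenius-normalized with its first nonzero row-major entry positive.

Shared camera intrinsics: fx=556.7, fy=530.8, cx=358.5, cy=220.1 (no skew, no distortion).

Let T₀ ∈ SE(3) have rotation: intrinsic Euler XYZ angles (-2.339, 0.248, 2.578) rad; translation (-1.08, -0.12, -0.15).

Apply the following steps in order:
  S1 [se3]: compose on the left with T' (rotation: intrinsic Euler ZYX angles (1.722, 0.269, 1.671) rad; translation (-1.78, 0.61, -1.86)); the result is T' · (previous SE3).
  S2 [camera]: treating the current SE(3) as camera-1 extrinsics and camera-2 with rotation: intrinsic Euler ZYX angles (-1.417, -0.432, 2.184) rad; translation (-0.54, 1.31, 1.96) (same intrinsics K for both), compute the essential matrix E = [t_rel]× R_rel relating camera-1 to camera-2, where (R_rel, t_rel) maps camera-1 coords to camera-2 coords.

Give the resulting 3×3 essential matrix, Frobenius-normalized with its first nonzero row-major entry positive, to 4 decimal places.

matrix = [0.0936 0.6041 -0.1445; -0.2353 0.3527 0.3800; 0.2759 0.1031 -0.4409]

after S1 (compose_se3): R=[-0.4160 0.6259 -0.6597; -0.9077 -0.2412 0.3434; 0.0558 0.7417 0.6684], t=(-1.7784, -0.4710, -1.6736)
after S2 (essential): [0.0936 0.6041 -0.1445; -0.2353 0.3527 0.3800; 0.2759 0.1031 -0.4409]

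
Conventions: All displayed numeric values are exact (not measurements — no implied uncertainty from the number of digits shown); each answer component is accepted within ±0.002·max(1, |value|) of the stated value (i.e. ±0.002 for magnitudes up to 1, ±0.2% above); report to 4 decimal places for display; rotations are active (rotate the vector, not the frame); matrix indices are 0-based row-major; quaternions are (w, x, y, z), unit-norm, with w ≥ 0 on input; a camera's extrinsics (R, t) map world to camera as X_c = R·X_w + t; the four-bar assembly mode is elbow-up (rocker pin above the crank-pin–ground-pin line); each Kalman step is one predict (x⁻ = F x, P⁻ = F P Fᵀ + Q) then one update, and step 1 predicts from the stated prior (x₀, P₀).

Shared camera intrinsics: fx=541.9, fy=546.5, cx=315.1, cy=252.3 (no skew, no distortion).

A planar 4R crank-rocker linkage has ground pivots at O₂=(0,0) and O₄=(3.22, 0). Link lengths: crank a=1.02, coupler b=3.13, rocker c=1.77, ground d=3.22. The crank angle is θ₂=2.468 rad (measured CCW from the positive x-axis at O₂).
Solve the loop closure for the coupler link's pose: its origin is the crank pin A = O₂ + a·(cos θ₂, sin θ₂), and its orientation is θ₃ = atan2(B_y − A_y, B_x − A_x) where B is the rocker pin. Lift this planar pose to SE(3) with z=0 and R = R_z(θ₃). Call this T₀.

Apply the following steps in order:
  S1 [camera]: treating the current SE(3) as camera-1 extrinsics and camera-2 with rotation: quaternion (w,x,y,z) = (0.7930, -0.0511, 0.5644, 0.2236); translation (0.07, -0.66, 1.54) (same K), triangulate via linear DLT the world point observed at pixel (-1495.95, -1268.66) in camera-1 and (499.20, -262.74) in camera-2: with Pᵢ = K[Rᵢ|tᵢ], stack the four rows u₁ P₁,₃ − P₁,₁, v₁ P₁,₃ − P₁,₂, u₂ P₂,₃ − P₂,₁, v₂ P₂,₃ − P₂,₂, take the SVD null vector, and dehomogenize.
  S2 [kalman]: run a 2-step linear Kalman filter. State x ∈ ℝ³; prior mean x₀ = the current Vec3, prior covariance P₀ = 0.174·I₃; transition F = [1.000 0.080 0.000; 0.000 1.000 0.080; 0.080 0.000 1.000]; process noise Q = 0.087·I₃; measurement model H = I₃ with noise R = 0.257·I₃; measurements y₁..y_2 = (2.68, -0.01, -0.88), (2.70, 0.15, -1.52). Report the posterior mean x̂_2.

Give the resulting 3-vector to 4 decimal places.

result = (1.6190, -0.3286, -0.7315)

source (fourbar_fk): coupler pose = R=[0.9646 -0.2637 0.0000; 0.2637 0.9646 0.0000; 0.0000 0.0000 1.0000], t=(-0.7972, 0.6363, 0.0000)
after S1 (triangulate): (-1.0394, -1.5714, 0.4145)
after S2 (kf_track): (1.6190, -0.3286, -0.7315)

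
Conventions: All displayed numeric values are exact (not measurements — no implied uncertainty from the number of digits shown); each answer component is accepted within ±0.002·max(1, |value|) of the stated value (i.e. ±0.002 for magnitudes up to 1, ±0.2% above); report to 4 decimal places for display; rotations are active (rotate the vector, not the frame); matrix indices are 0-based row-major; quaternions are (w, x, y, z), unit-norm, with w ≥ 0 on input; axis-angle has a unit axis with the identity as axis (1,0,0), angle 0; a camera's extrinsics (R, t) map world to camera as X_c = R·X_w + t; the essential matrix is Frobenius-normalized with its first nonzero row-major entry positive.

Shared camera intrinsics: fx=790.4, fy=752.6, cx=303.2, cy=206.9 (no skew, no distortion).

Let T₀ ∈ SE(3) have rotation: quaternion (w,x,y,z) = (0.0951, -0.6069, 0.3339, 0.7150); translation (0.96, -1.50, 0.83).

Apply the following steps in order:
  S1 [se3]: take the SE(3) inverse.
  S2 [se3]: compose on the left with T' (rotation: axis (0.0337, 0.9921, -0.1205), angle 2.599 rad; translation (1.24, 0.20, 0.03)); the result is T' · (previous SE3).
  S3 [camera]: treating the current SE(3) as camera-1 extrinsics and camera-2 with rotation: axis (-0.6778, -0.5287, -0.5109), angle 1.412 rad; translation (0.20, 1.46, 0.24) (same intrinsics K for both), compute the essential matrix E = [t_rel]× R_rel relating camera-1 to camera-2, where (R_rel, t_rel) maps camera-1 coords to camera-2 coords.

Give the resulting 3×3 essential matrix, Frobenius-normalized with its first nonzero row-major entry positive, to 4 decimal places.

matrix = [0.6864 0.0048 -0.0048; 0.0080 0.6205 -0.3337; 0.1697 -0.0527 0.0278]

after S1 (invert_se3): R=[-0.2453 -0.2693 -0.9313; -0.5412 -0.7590 0.3620; -0.8043 0.5929 0.0404], t=(0.6046, -0.9193, 1.6278)
after S2 (compose_se3): R=[-0.2638 0.4350 0.8609; -0.3330 -0.8787 0.3420; 0.9053 -0.1965 0.3766], t=(1.4311, -1.0823, -1.4464)
after S3 (essential): [0.6864 0.0048 -0.0048; 0.0080 0.6205 -0.3337; 0.1697 -0.0527 0.0278]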